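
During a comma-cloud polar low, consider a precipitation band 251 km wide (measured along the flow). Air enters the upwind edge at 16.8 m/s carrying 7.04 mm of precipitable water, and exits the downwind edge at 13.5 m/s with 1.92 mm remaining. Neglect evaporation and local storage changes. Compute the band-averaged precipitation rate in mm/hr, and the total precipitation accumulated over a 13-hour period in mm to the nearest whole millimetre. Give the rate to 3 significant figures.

Column moisture flux per unit crosswind length is F = V × PW.
Inflow: F_in = 16.8 × 7.04 = 118.272 mm·m/s
Outflow: F_out = 13.5 × 1.92 = 25.92 mm·m/s
Steady-state rate R = (F_in − F_out)/L = (118.272 − 25.92) / 251000 m = 3.679e-04 mm/s.
R = 3.679e-04 × 3600 = 1.32 mm/hr.
Over 13 h: total = 1.32 × 13 = 17.16 ≈ 17 mm.

R ≈ 1.32 mm/hr; total ≈ 17 mm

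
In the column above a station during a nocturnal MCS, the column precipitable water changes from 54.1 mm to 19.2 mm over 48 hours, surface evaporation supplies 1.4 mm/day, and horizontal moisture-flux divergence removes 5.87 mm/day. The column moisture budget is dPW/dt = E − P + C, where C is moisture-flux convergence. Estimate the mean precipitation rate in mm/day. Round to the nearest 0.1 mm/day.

dPW/dt = (19.2 − 54.1) mm / (48/24 day) = -17.450 mm/day.
P = E + C − dPW/dt = 1.4 + (-5.87) − (-17.450) = 13.0 mm/day.

P ≈ 13.0 mm/day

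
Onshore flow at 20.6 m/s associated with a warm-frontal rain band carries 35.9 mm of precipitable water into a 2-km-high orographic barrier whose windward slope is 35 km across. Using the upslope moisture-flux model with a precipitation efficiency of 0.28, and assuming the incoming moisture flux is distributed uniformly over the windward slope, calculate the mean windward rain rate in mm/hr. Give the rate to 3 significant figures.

Incoming column moisture flux per unit ridge length: F = V × PW = 20.6 × 35.9 = 739.54 mm·m/s.
Spread over the 35 km slope with efficiency ε = 0.28: R = ε·F/W = 0.28 × 739.54 / 35000 m = 5.916e-03 mm/s.
R = 5.916e-03 × 3600 = 21.3 mm/hr.

R ≈ 21.3 mm/hr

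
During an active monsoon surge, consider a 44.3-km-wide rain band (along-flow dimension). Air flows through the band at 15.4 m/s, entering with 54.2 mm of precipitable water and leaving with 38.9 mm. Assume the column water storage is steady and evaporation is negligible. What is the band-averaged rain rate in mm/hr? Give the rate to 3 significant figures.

R ≈ 19.1 mm/hr

Column moisture flux per unit crosswind length is F = V × PW.
Inflow: F_in = 15.4 × 54.2 = 834.68 mm·m/s
Outflow: F_out = 15.4 × 38.9 = 599.06 mm·m/s
Steady-state rate R = (F_in − F_out)/L = (834.68 − 599.06) / 44300 m = 5.319e-03 mm/s.
R = 5.319e-03 × 3600 = 19.1 mm/hr.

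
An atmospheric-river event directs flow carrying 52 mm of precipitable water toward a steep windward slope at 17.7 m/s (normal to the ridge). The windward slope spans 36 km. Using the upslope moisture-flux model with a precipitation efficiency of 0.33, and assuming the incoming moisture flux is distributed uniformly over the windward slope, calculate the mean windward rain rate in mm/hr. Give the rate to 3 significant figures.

Incoming column moisture flux per unit ridge length: F = V × PW = 17.7 × 52 = 920.4 mm·m/s.
Spread over the 36 km slope with efficiency ε = 0.33: R = ε·F/W = 0.33 × 920.4 / 36000 m = 8.437e-03 mm/s.
R = 8.437e-03 × 3600 = 30.4 mm/hr.

R ≈ 30.4 mm/hr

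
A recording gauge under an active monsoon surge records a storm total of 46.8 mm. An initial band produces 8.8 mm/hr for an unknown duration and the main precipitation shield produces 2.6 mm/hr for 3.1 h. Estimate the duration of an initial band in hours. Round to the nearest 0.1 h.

Known phases: 2.6 × 3.1 = 8.06 mm.
Remaining depth = 46.8 − 8.06 = 38.74 mm.
Duration = 38.74 / 8.8 = 4.4 h.

duration ≈ 4.4 h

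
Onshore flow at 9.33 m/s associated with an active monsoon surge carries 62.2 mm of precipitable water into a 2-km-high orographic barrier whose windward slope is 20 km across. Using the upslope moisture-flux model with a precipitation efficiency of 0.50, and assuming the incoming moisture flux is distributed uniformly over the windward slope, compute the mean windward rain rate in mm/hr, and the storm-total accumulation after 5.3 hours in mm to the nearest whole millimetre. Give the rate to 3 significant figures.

R ≈ 52.2 mm/hr; total ≈ 277 mm

Incoming column moisture flux per unit ridge length: F = V × PW = 9.33 × 62.2 = 580.326 mm·m/s.
Spread over the 20 km slope with efficiency ε = 0.50: R = ε·F/W = 0.50 × 580.326 / 20000 m = 1.451e-02 mm/s.
R = 1.451e-02 × 3600 = 52.2 mm/hr.
Over 5.3 h: total = 52.2 × 5.3 = 276.66 ≈ 277 mm.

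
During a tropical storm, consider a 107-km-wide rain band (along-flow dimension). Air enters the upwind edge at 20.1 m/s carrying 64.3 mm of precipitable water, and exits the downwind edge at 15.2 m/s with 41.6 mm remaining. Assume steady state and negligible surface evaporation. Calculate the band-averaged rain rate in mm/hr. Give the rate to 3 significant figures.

R ≈ 22.2 mm/hr

Column moisture flux per unit crosswind length is F = V × PW.
Inflow: F_in = 20.1 × 64.3 = 1292.43 mm·m/s
Outflow: F_out = 15.2 × 41.6 = 632.32 mm·m/s
Steady-state rate R = (F_in − F_out)/L = (1292.43 − 632.32) / 107000 m = 6.169e-03 mm/s.
R = 6.169e-03 × 3600 = 22.2 mm/hr.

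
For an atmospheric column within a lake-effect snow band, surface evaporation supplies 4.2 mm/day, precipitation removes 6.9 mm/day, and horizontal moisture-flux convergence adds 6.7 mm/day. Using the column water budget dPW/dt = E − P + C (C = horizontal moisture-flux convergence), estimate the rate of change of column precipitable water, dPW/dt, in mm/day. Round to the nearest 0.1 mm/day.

dPW/dt ≈ 4.0 mm/day

dPW/dt = E − P + C = 4.2 − 6.9 + (6.7) = 4.0 mm/day.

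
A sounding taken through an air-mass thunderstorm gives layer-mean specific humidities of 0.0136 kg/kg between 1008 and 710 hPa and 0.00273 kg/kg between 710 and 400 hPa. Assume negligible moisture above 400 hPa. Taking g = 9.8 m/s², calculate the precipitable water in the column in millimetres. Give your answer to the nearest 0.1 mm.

Precipitable water is the column-integrated vapour mass per unit area: PW = (1/g) Σ q̄ Δp, with q in kg/kg and Δp in Pa (1 kg/m² of water = 1 mm).
Layer 1008–710 hPa: Δp = 298 hPa = 29800 Pa, q̄ = 0.0136 kg/kg → 0.0136 × 29800 / 9.8 = 41.36 mm
Layer 710–400 hPa: Δp = 310 hPa = 31000 Pa, q̄ = 0.00273 kg/kg → 0.00273 × 31000 / 9.8 = 8.64 mm
PW = 41.36 + 8.64 = 50.00 ≈ 50.0 mm.

PW ≈ 50.0 mm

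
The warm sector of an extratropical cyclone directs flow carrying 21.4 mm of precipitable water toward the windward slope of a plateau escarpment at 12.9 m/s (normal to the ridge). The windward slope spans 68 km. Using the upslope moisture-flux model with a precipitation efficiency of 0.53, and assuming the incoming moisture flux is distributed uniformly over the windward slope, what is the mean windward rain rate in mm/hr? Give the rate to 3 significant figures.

Incoming column moisture flux per unit ridge length: F = V × PW = 12.9 × 21.4 = 276.06 mm·m/s.
Spread over the 68 km slope with efficiency ε = 0.53: R = ε·F/W = 0.53 × 276.06 / 68000 m = 2.152e-03 mm/s.
R = 2.152e-03 × 3600 = 7.75 mm/hr.

R ≈ 7.75 mm/hr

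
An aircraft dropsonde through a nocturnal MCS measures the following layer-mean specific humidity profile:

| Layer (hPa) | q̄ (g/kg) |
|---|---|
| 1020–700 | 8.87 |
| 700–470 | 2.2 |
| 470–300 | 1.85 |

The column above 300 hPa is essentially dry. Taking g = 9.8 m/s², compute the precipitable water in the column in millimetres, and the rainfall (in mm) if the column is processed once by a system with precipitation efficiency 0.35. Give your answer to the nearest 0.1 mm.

Precipitable water is the column-integrated vapour mass per unit area: PW = (1/g) Σ q̄ Δp, with q in kg/kg and Δp in Pa (1 kg/m² of water = 1 mm).
Layer 1020–700 hPa: Δp = 320 hPa = 32000 Pa, q̄ = 0.00887 kg/kg → 0.00887 × 32000 / 9.8 = 28.96 mm
Layer 700–470 hPa: Δp = 230 hPa = 23000 Pa, q̄ = 0.0022 kg/kg → 0.0022 × 23000 / 9.8 = 5.16 mm
Layer 470–300 hPa: Δp = 170 hPa = 17000 Pa, q̄ = 0.00185 kg/kg → 0.00185 × 17000 / 9.8 = 3.21 mm
PW = 28.96 + 5.16 + 3.21 = 37.33 ≈ 37.3 mm.
Rainfall = ε × PW = 0.35 × 37.3 = 13.1 mm.

PW ≈ 37.3 mm; rainfall ≈ 13.1 mm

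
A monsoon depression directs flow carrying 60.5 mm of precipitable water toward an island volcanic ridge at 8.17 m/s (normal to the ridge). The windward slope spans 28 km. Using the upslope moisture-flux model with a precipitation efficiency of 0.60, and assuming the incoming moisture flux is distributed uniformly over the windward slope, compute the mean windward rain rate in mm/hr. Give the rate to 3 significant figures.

R ≈ 38.1 mm/hr

Incoming column moisture flux per unit ridge length: F = V × PW = 8.17 × 60.5 = 494.285 mm·m/s.
Spread over the 28 km slope with efficiency ε = 0.60: R = ε·F/W = 0.60 × 494.285 / 28000 m = 1.059e-02 mm/s.
R = 1.059e-02 × 3600 = 38.1 mm/hr.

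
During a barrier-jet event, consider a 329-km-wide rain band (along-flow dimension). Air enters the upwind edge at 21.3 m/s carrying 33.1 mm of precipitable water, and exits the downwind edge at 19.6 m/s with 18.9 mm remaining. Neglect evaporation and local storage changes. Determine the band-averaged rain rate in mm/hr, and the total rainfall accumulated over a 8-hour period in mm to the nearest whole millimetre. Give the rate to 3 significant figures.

Column moisture flux per unit crosswind length is F = V × PW.
Inflow: F_in = 21.3 × 33.1 = 705.03 mm·m/s
Outflow: F_out = 19.6 × 18.9 = 370.44 mm·m/s
Steady-state rate R = (F_in − F_out)/L = (705.03 − 370.44) / 329000 m = 1.017e-03 mm/s.
R = 1.017e-03 × 3600 = 3.66 mm/hr.
Over 8 h: total = 3.66 × 8 = 29.28 ≈ 29 mm.

R ≈ 3.66 mm/hr; total ≈ 29 mm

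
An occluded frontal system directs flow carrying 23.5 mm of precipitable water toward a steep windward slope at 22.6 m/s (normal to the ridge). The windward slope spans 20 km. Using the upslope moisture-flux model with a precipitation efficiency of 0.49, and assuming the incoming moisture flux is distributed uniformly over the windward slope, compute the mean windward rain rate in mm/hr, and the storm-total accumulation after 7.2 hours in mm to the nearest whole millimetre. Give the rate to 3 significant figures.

Incoming column moisture flux per unit ridge length: F = V × PW = 22.6 × 23.5 = 531.1 mm·m/s.
Spread over the 20 km slope with efficiency ε = 0.49: R = ε·F/W = 0.49 × 531.1 / 20000 m = 1.301e-02 mm/s.
R = 1.301e-02 × 3600 = 46.8 mm/hr.
Over 7.2 h: total = 46.8 × 7.2 = 336.96 ≈ 337 mm.

R ≈ 46.8 mm/hr; total ≈ 337 mm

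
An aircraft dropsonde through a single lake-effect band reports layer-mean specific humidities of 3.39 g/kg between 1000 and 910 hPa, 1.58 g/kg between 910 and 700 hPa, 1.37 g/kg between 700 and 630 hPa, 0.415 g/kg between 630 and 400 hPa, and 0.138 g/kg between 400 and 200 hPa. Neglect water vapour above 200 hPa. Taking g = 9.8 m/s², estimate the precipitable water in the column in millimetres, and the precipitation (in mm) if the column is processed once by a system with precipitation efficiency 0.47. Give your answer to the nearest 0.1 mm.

Precipitable water is the column-integrated vapour mass per unit area: PW = (1/g) Σ q̄ Δp, with q in kg/kg and Δp in Pa (1 kg/m² of water = 1 mm).
Layer 1000–910 hPa: Δp = 90 hPa = 9000 Pa, q̄ = 0.00339 kg/kg → 0.00339 × 9000 / 9.8 = 3.11 mm
Layer 910–700 hPa: Δp = 210 hPa = 21000 Pa, q̄ = 0.00158 kg/kg → 0.00158 × 21000 / 9.8 = 3.39 mm
Layer 700–630 hPa: Δp = 70 hPa = 7000 Pa, q̄ = 0.00137 kg/kg → 0.00137 × 7000 / 9.8 = 0.98 mm
Layer 630–400 hPa: Δp = 230 hPa = 23000 Pa, q̄ = 0.000415 kg/kg → 0.000415 × 23000 / 9.8 = 0.97 mm
Layer 400–200 hPa: Δp = 200 hPa = 20000 Pa, q̄ = 0.000138 kg/kg → 0.000138 × 20000 / 9.8 = 0.28 mm
PW = 3.11 + 3.39 + 0.98 + 0.97 + 0.28 = 8.73 ≈ 8.7 mm.
Precipitation = ε × PW = 0.47 × 8.7 = 4.1 mm.

PW ≈ 8.7 mm; precipitation ≈ 4.1 mm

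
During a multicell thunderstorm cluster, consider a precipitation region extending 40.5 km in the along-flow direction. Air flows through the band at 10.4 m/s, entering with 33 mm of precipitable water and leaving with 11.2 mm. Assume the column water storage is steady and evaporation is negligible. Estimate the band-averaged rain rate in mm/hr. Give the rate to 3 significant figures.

Column moisture flux per unit crosswind length is F = V × PW.
Inflow: F_in = 10.4 × 33 = 343.2 mm·m/s
Outflow: F_out = 10.4 × 11.2 = 116.48 mm·m/s
Steady-state rate R = (F_in − F_out)/L = (343.2 − 116.48) / 40500 m = 5.598e-03 mm/s.
R = 5.598e-03 × 3600 = 20.2 mm/hr.

R ≈ 20.2 mm/hr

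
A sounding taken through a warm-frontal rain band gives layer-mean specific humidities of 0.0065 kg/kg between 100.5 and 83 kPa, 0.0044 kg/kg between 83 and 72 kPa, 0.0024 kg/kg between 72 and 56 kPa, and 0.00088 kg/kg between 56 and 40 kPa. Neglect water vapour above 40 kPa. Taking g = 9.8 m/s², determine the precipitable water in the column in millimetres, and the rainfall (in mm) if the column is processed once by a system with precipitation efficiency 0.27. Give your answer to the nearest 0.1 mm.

PW ≈ 21.9 mm; rainfall ≈ 5.9 mm

Precipitable water is the column-integrated vapour mass per unit area: PW = (1/g) Σ q̄ Δp, with q in kg/kg and Δp in Pa (1 kg/m² of water = 1 mm).
Layer 100.5–83 kPa: Δp = 175 hPa = 17500 Pa, q̄ = 0.0065 kg/kg → 0.0065 × 17500 / 9.8 = 11.61 mm
Layer 83–72 kPa: Δp = 110 hPa = 11000 Pa, q̄ = 0.0044 kg/kg → 0.0044 × 11000 / 9.8 = 4.94 mm
Layer 72–56 kPa: Δp = 160 hPa = 16000 Pa, q̄ = 0.0024 kg/kg → 0.0024 × 16000 / 9.8 = 3.92 mm
Layer 56–40 kPa: Δp = 160 hPa = 16000 Pa, q̄ = 0.00088 kg/kg → 0.00088 × 16000 / 9.8 = 1.44 mm
PW = 11.61 + 4.94 + 3.92 + 1.44 = 21.91 ≈ 21.9 mm.
Rainfall = ε × PW = 0.27 × 21.9 = 5.9 mm.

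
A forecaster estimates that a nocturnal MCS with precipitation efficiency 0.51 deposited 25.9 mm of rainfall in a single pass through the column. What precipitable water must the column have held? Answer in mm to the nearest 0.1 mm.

PW = rainfall / ε = 25.9 / 0.51 = 50.8 mm.

PW ≈ 50.8 mm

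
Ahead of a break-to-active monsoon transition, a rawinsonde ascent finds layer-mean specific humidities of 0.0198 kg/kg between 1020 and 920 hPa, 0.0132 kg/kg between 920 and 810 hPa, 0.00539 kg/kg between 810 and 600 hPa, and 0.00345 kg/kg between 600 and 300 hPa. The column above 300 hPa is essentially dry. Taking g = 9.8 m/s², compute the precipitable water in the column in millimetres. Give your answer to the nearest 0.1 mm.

Precipitable water is the column-integrated vapour mass per unit area: PW = (1/g) Σ q̄ Δp, with q in kg/kg and Δp in Pa (1 kg/m² of water = 1 mm).
Layer 1020–920 hPa: Δp = 100 hPa = 10000 Pa, q̄ = 0.0198 kg/kg → 0.0198 × 10000 / 9.8 = 20.20 mm
Layer 920–810 hPa: Δp = 110 hPa = 11000 Pa, q̄ = 0.0132 kg/kg → 0.0132 × 11000 / 9.8 = 14.82 mm
Layer 810–600 hPa: Δp = 210 hPa = 21000 Pa, q̄ = 0.00539 kg/kg → 0.00539 × 21000 / 9.8 = 11.55 mm
Layer 600–300 hPa: Δp = 300 hPa = 30000 Pa, q̄ = 0.00345 kg/kg → 0.00345 × 30000 / 9.8 = 10.56 mm
PW = 20.20 + 14.82 + 11.55 + 10.56 = 57.13 ≈ 57.1 mm.

PW ≈ 57.1 mm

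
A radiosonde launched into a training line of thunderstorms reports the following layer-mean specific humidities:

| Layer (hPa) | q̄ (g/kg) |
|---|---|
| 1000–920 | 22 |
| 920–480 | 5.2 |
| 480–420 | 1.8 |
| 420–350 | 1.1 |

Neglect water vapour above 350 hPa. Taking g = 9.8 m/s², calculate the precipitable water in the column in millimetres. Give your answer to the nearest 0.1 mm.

Precipitable water is the column-integrated vapour mass per unit area: PW = (1/g) Σ q̄ Δp, with q in kg/kg and Δp in Pa (1 kg/m² of water = 1 mm).
Layer 1000–920 hPa: Δp = 80 hPa = 8000 Pa, q̄ = 0.022 kg/kg → 0.022 × 8000 / 9.8 = 17.96 mm
Layer 920–480 hPa: Δp = 440 hPa = 44000 Pa, q̄ = 0.0052 kg/kg → 0.0052 × 44000 / 9.8 = 23.35 mm
Layer 480–420 hPa: Δp = 60 hPa = 6000 Pa, q̄ = 0.0018 kg/kg → 0.0018 × 6000 / 9.8 = 1.10 mm
Layer 420–350 hPa: Δp = 70 hPa = 7000 Pa, q̄ = 0.0011 kg/kg → 0.0011 × 7000 / 9.8 = 0.79 mm
PW = 17.96 + 23.35 + 1.10 + 0.79 = 43.20 ≈ 43.2 mm.

PW ≈ 43.2 mm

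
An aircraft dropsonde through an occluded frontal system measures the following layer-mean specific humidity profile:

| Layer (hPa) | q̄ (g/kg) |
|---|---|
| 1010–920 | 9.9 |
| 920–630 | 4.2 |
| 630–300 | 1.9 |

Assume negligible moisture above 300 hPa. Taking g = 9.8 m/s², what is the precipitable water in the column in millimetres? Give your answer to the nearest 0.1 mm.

Precipitable water is the column-integrated vapour mass per unit area: PW = (1/g) Σ q̄ Δp, with q in kg/kg and Δp in Pa (1 kg/m² of water = 1 mm).
Layer 1010–920 hPa: Δp = 90 hPa = 9000 Pa, q̄ = 0.0099 kg/kg → 0.0099 × 9000 / 9.8 = 9.09 mm
Layer 920–630 hPa: Δp = 290 hPa = 29000 Pa, q̄ = 0.0042 kg/kg → 0.0042 × 29000 / 9.8 = 12.43 mm
Layer 630–300 hPa: Δp = 330 hPa = 33000 Pa, q̄ = 0.0019 kg/kg → 0.0019 × 33000 / 9.8 = 6.40 mm
PW = 9.09 + 12.43 + 6.40 = 27.92 ≈ 27.9 mm.

PW ≈ 27.9 mm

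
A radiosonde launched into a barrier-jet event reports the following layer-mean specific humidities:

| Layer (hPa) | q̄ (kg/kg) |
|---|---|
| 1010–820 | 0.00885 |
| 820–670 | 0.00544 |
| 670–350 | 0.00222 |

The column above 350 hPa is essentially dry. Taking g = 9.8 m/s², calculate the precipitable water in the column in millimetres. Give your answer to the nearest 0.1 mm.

PW ≈ 32.7 mm

Precipitable water is the column-integrated vapour mass per unit area: PW = (1/g) Σ q̄ Δp, with q in kg/kg and Δp in Pa (1 kg/m² of water = 1 mm).
Layer 1010–820 hPa: Δp = 190 hPa = 19000 Pa, q̄ = 0.00885 kg/kg → 0.00885 × 19000 / 9.8 = 17.16 mm
Layer 820–670 hPa: Δp = 150 hPa = 15000 Pa, q̄ = 0.00544 kg/kg → 0.00544 × 15000 / 9.8 = 8.33 mm
Layer 670–350 hPa: Δp = 320 hPa = 32000 Pa, q̄ = 0.00222 kg/kg → 0.00222 × 32000 / 9.8 = 7.25 mm
PW = 17.16 + 8.33 + 7.25 = 32.74 ≈ 32.7 mm.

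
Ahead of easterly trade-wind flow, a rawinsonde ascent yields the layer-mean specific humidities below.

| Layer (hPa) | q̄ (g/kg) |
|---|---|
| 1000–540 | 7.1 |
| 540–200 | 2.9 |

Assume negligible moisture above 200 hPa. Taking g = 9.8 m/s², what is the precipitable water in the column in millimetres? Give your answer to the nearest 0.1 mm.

PW ≈ 43.4 mm

Precipitable water is the column-integrated vapour mass per unit area: PW = (1/g) Σ q̄ Δp, with q in kg/kg and Δp in Pa (1 kg/m² of water = 1 mm).
Layer 1000–540 hPa: Δp = 460 hPa = 46000 Pa, q̄ = 0.0071 kg/kg → 0.0071 × 46000 / 9.8 = 33.33 mm
Layer 540–200 hPa: Δp = 340 hPa = 34000 Pa, q̄ = 0.0029 kg/kg → 0.0029 × 34000 / 9.8 = 10.06 mm
PW = 33.33 + 10.06 = 43.39 ≈ 43.4 mm.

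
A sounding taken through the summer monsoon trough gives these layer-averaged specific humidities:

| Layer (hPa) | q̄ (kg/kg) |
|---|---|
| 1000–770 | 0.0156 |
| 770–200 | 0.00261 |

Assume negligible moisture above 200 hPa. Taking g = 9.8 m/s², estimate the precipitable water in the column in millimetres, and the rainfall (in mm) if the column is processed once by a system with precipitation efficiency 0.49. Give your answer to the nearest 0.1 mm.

PW ≈ 51.8 mm; rainfall ≈ 25.4 mm

Precipitable water is the column-integrated vapour mass per unit area: PW = (1/g) Σ q̄ Δp, with q in kg/kg and Δp in Pa (1 kg/m² of water = 1 mm).
Layer 1000–770 hPa: Δp = 230 hPa = 23000 Pa, q̄ = 0.0156 kg/kg → 0.0156 × 23000 / 9.8 = 36.61 mm
Layer 770–200 hPa: Δp = 570 hPa = 57000 Pa, q̄ = 0.00261 kg/kg → 0.00261 × 57000 / 9.8 = 15.18 mm
PW = 36.61 + 15.18 = 51.79 ≈ 51.8 mm.
Rainfall = ε × PW = 0.49 × 51.8 = 25.4 mm.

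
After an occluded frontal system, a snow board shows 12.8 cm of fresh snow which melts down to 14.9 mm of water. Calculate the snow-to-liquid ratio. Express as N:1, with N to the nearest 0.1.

Ratio = snow depth / SWE = 128 mm / 14.9 mm = 8.6, i.e. 8.6:1.

ratio ≈ 8.6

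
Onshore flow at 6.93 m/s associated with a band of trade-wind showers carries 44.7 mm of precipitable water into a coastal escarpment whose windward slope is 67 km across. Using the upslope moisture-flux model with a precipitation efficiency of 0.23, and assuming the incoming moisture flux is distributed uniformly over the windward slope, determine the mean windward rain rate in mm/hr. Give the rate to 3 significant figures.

R ≈ 3.83 mm/hr

Incoming column moisture flux per unit ridge length: F = V × PW = 6.93 × 44.7 = 309.771 mm·m/s.
Spread over the 67 km slope with efficiency ε = 0.23: R = ε·F/W = 0.23 × 309.771 / 67000 m = 1.063e-03 mm/s.
R = 1.063e-03 × 3600 = 3.83 mm/hr.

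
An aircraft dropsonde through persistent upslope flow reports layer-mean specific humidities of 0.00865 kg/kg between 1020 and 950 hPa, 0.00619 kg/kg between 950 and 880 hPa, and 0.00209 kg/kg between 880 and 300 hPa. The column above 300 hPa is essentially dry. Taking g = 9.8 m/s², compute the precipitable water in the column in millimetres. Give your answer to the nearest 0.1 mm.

PW ≈ 23.0 mm

Precipitable water is the column-integrated vapour mass per unit area: PW = (1/g) Σ q̄ Δp, with q in kg/kg and Δp in Pa (1 kg/m² of water = 1 mm).
Layer 1020–950 hPa: Δp = 70 hPa = 7000 Pa, q̄ = 0.00865 kg/kg → 0.00865 × 7000 / 9.8 = 6.18 mm
Layer 950–880 hPa: Δp = 70 hPa = 7000 Pa, q̄ = 0.00619 kg/kg → 0.00619 × 7000 / 9.8 = 4.42 mm
Layer 880–300 hPa: Δp = 580 hPa = 58000 Pa, q̄ = 0.00209 kg/kg → 0.00209 × 58000 / 9.8 = 12.37 mm
PW = 6.18 + 4.42 + 12.37 = 22.97 ≈ 23.0 mm.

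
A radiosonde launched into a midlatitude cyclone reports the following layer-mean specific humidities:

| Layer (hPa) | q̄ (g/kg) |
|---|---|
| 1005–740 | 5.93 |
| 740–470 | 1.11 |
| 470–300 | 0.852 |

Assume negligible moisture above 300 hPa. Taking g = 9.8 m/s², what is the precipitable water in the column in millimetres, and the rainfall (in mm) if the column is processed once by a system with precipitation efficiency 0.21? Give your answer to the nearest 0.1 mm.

PW ≈ 20.6 mm; rainfall ≈ 4.3 mm

Precipitable water is the column-integrated vapour mass per unit area: PW = (1/g) Σ q̄ Δp, with q in kg/kg and Δp in Pa (1 kg/m² of water = 1 mm).
Layer 1005–740 hPa: Δp = 265 hPa = 26500 Pa, q̄ = 0.00593 kg/kg → 0.00593 × 26500 / 9.8 = 16.04 mm
Layer 740–470 hPa: Δp = 270 hPa = 27000 Pa, q̄ = 0.00111 kg/kg → 0.00111 × 27000 / 9.8 = 3.06 mm
Layer 470–300 hPa: Δp = 170 hPa = 17000 Pa, q̄ = 0.000852 kg/kg → 0.000852 × 17000 / 9.8 = 1.48 mm
PW = 16.04 + 3.06 + 1.48 = 20.58 ≈ 20.6 mm.
Rainfall = ε × PW = 0.21 × 20.6 = 4.3 mm.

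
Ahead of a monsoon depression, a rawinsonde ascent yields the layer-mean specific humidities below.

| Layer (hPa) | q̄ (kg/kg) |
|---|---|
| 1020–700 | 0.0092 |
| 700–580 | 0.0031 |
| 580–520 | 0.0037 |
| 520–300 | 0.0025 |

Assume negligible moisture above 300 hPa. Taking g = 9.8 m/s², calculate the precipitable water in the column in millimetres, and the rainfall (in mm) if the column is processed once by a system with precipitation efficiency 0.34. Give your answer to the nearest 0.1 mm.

PW ≈ 41.7 mm; rainfall ≈ 14.2 mm

Precipitable water is the column-integrated vapour mass per unit area: PW = (1/g) Σ q̄ Δp, with q in kg/kg and Δp in Pa (1 kg/m² of water = 1 mm).
Layer 1020–700 hPa: Δp = 320 hPa = 32000 Pa, q̄ = 0.0092 kg/kg → 0.0092 × 32000 / 9.8 = 30.04 mm
Layer 700–580 hPa: Δp = 120 hPa = 12000 Pa, q̄ = 0.0031 kg/kg → 0.0031 × 12000 / 9.8 = 3.80 mm
Layer 580–520 hPa: Δp = 60 hPa = 6000 Pa, q̄ = 0.0037 kg/kg → 0.0037 × 6000 / 9.8 = 2.27 mm
Layer 520–300 hPa: Δp = 220 hPa = 22000 Pa, q̄ = 0.0025 kg/kg → 0.0025 × 22000 / 9.8 = 5.61 mm
PW = 30.04 + 3.80 + 2.27 + 5.61 = 41.72 ≈ 41.7 mm.
Rainfall = ε × PW = 0.34 × 41.7 = 14.2 mm.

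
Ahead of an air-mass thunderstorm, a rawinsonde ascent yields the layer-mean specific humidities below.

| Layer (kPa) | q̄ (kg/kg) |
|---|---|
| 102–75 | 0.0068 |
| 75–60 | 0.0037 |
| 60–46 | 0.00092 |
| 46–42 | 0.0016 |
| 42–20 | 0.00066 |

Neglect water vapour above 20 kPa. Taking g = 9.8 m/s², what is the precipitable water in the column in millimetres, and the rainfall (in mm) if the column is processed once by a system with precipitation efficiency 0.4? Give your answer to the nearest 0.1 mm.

PW ≈ 27.8 mm; rainfall ≈ 11.1 mm

Precipitable water is the column-integrated vapour mass per unit area: PW = (1/g) Σ q̄ Δp, with q in kg/kg and Δp in Pa (1 kg/m² of water = 1 mm).
Layer 102–75 kPa: Δp = 270 hPa = 27000 Pa, q̄ = 0.0068 kg/kg → 0.0068 × 27000 / 9.8 = 18.73 mm
Layer 75–60 kPa: Δp = 150 hPa = 15000 Pa, q̄ = 0.0037 kg/kg → 0.0037 × 15000 / 9.8 = 5.66 mm
Layer 60–46 kPa: Δp = 140 hPa = 14000 Pa, q̄ = 0.00092 kg/kg → 0.00092 × 14000 / 9.8 = 1.31 mm
Layer 46–42 kPa: Δp = 40 hPa = 4000 Pa, q̄ = 0.0016 kg/kg → 0.0016 × 4000 / 9.8 = 0.65 mm
Layer 42–20 kPa: Δp = 220 hPa = 22000 Pa, q̄ = 0.00066 kg/kg → 0.00066 × 22000 / 9.8 = 1.48 mm
PW = 18.73 + 5.66 + 1.31 + 0.65 + 1.48 = 27.83 ≈ 27.8 mm.
Rainfall = ε × PW = 0.4 × 27.8 = 11.1 mm.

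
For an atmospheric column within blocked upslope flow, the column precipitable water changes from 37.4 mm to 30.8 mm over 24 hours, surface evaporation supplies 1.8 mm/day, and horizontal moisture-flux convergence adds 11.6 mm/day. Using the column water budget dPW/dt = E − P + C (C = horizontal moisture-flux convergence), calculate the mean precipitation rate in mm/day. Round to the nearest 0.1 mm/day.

dPW/dt = (30.8 − 37.4) mm / (24/24 day) = -6.600 mm/day.
P = E + C − dPW/dt = 1.8 + (11.6) − (-6.600) = 20.0 mm/day.

P ≈ 20.0 mm/day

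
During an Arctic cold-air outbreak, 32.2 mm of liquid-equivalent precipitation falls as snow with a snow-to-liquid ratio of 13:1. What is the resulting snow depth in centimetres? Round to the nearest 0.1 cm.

snow depth ≈ 41.9 cm

Snow depth = liquid × ratio = 32.2 mm × 13 = 418.6 mm = 41.9 cm.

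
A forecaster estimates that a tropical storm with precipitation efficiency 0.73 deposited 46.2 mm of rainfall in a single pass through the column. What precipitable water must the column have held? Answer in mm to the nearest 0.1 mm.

PW ≈ 63.3 mm

PW = rainfall / ε = 46.2 / 0.73 = 63.3 mm.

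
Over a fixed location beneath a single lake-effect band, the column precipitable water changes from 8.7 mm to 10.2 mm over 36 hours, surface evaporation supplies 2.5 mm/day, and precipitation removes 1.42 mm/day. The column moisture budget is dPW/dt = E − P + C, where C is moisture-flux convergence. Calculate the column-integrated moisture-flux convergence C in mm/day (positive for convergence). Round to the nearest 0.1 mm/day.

dPW/dt = (10.2 − 8.7) mm / (36/24 day) = +1.000 mm/day.
C = dPW/dt − E + P = (+1.000) − 2.5 + 1.42 = -0.1 mm/day.

C ≈ -0.1 mm/day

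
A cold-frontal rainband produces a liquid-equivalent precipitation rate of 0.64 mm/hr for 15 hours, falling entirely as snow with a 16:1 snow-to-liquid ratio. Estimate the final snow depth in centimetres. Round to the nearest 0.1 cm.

Liquid-equivalent depth = 0.64 × 15 = 9.6 mm.
Snow depth = 9.6 mm × 16 = 153.6 mm = 15.4 cm.

snow depth ≈ 15.4 cm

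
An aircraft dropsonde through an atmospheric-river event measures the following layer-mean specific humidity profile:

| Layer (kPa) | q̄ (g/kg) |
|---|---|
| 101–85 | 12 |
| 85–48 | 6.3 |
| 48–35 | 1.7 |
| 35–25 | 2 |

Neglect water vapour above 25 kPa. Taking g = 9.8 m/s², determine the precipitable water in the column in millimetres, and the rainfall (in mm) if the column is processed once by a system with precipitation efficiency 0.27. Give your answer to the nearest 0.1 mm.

PW ≈ 47.7 mm; rainfall ≈ 12.9 mm

Precipitable water is the column-integrated vapour mass per unit area: PW = (1/g) Σ q̄ Δp, with q in kg/kg and Δp in Pa (1 kg/m² of water = 1 mm).
Layer 101–85 kPa: Δp = 160 hPa = 16000 Pa, q̄ = 0.012 kg/kg → 0.012 × 16000 / 9.8 = 19.59 mm
Layer 85–48 kPa: Δp = 370 hPa = 37000 Pa, q̄ = 0.0063 kg/kg → 0.0063 × 37000 / 9.8 = 23.79 mm
Layer 48–35 kPa: Δp = 130 hPa = 13000 Pa, q̄ = 0.0017 kg/kg → 0.0017 × 13000 / 9.8 = 2.26 mm
Layer 35–25 kPa: Δp = 100 hPa = 10000 Pa, q̄ = 0.002 kg/kg → 0.002 × 10000 / 9.8 = 2.04 mm
PW = 19.59 + 23.79 + 2.26 + 2.04 = 47.68 ≈ 47.7 mm.
Rainfall = ε × PW = 0.27 × 47.7 = 12.9 mm.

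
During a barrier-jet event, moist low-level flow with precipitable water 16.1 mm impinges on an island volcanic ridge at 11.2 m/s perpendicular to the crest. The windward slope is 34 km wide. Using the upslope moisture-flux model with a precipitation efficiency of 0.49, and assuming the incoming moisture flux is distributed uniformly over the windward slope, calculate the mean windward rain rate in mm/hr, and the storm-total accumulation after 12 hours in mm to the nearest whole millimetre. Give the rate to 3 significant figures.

R ≈ 9.36 mm/hr; total ≈ 112 mm

Incoming column moisture flux per unit ridge length: F = V × PW = 11.2 × 16.1 = 180.32 mm·m/s.
Spread over the 34 km slope with efficiency ε = 0.49: R = ε·F/W = 0.49 × 180.32 / 34000 m = 2.599e-03 mm/s.
R = 2.599e-03 × 3600 = 9.36 mm/hr.
Over 12 h: total = 9.36 × 12 = 112.32 ≈ 112 mm.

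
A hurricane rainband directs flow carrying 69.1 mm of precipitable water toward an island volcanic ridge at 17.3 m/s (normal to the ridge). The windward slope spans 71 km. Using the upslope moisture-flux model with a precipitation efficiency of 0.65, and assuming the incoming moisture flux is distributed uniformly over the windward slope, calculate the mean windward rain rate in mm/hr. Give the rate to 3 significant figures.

R ≈ 39.4 mm/hr

Incoming column moisture flux per unit ridge length: F = V × PW = 17.3 × 69.1 = 1195.43 mm·m/s.
Spread over the 71 km slope with efficiency ε = 0.65: R = ε·F/W = 0.65 × 1195.43 / 71000 m = 1.094e-02 mm/s.
R = 1.094e-02 × 3600 = 39.4 mm/hr.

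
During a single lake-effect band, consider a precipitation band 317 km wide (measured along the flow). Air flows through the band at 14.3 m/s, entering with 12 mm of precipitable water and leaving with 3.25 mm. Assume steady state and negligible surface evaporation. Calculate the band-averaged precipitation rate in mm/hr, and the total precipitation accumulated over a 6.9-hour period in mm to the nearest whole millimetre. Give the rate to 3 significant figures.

R ≈ 1.42 mm/hr; total ≈ 10 mm

Column moisture flux per unit crosswind length is F = V × PW.
Inflow: F_in = 14.3 × 12 = 171.6 mm·m/s
Outflow: F_out = 14.3 × 3.25 = 46.475 mm·m/s
Steady-state rate R = (F_in − F_out)/L = (171.6 − 46.475) / 317000 m = 3.947e-04 mm/s.
R = 3.947e-04 × 3600 = 1.42 mm/hr.
Over 6.9 h: total = 1.42 × 6.9 = 9.798 ≈ 10 mm.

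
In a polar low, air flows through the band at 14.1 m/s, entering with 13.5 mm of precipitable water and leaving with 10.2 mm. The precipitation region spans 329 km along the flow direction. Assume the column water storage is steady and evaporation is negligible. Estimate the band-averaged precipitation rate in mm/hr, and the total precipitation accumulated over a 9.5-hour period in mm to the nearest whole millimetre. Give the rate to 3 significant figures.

Column moisture flux per unit crosswind length is F = V × PW.
Inflow: F_in = 14.1 × 13.5 = 190.35 mm·m/s
Outflow: F_out = 14.1 × 10.2 = 143.82 mm·m/s
Steady-state rate R = (F_in − F_out)/L = (190.35 − 143.82) / 329000 m = 1.414e-04 mm/s.
R = 1.414e-04 × 3600 = 0.509 mm/hr.
Over 9.5 h: total = 0.509 × 9.5 = 4.8355 ≈ 5 mm.

R ≈ 0.509 mm/hr; total ≈ 5 mm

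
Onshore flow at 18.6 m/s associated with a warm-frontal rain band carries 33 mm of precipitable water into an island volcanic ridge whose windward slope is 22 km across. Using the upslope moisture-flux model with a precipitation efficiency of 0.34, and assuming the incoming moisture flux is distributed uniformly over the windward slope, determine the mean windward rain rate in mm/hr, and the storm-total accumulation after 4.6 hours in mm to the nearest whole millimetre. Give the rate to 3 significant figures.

R ≈ 34.1 mm/hr; total ≈ 157 mm

Incoming column moisture flux per unit ridge length: F = V × PW = 18.6 × 33 = 613.8 mm·m/s.
Spread over the 22 km slope with efficiency ε = 0.34: R = ε·F/W = 0.34 × 613.8 / 22000 m = 9.486e-03 mm/s.
R = 9.486e-03 × 3600 = 34.1 mm/hr.
Over 4.6 h: total = 34.1 × 4.6 = 156.86 ≈ 157 mm.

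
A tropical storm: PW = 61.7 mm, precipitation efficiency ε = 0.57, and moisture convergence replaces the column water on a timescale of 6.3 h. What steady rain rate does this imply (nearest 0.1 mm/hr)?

Each overturning extracts ε × PW = 0.57 × 61.7 = 35.169 mm.
Rate = ε·PW / τ = 35.169 / 6.3 h = 5.6 mm/hr.

R ≈ 5.6 mm/hr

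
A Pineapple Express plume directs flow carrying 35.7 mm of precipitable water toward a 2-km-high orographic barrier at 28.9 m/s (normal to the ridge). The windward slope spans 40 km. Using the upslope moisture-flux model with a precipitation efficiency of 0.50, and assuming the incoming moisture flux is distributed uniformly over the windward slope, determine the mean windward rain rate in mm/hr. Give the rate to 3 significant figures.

R ≈ 46.4 mm/hr

Incoming column moisture flux per unit ridge length: F = V × PW = 28.9 × 35.7 = 1031.73 mm·m/s.
Spread over the 40 km slope with efficiency ε = 0.50: R = ε·F/W = 0.50 × 1031.73 / 40000 m = 1.290e-02 mm/s.
R = 1.290e-02 × 3600 = 46.4 mm/hr.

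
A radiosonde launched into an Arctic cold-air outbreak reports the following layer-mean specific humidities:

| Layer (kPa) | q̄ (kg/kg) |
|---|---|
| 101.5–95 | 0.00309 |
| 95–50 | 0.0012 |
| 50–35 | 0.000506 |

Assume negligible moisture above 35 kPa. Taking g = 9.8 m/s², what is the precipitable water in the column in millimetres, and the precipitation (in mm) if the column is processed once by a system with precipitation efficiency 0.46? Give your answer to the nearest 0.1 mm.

Precipitable water is the column-integrated vapour mass per unit area: PW = (1/g) Σ q̄ Δp, with q in kg/kg and Δp in Pa (1 kg/m² of water = 1 mm).
Layer 101.5–95 kPa: Δp = 65 hPa = 6500 Pa, q̄ = 0.00309 kg/kg → 0.00309 × 6500 / 9.8 = 2.05 mm
Layer 95–50 kPa: Δp = 450 hPa = 45000 Pa, q̄ = 0.0012 kg/kg → 0.0012 × 45000 / 9.8 = 5.51 mm
Layer 50–35 kPa: Δp = 150 hPa = 15000 Pa, q̄ = 0.000506 kg/kg → 0.000506 × 15000 / 9.8 = 0.77 mm
PW = 2.05 + 5.51 + 0.77 = 8.33 ≈ 8.3 mm.
Precipitation = ε × PW = 0.46 × 8.3 = 3.8 mm.

PW ≈ 8.3 mm; precipitation ≈ 3.8 mm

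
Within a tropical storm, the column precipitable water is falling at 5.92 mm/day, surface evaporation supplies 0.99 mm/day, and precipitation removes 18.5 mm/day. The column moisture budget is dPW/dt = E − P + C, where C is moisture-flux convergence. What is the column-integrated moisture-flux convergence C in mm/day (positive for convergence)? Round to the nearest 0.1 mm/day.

C ≈ 11.6 mm/day

dPW/dt = -5.92 mm/day.
C = dPW/dt − E + P = (-5.92) − 0.99 + 18.5 = 11.6 mm/day.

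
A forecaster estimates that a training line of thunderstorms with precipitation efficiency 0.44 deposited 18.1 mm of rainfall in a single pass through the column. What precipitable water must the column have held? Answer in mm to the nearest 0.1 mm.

PW ≈ 41.1 mm

PW = rainfall / ε = 18.1 / 0.44 = 41.1 mm.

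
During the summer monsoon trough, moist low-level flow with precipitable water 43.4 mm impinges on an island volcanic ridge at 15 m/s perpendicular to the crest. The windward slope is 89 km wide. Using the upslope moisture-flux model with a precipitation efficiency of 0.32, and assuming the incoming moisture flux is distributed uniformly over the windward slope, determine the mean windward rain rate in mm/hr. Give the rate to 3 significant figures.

R ≈ 8.43 mm/hr

Incoming column moisture flux per unit ridge length: F = V × PW = 15 × 43.4 = 651 mm·m/s.
Spread over the 89 km slope with efficiency ε = 0.32: R = ε·F/W = 0.32 × 651 / 89000 m = 2.341e-03 mm/s.
R = 2.341e-03 × 3600 = 8.43 mm/hr.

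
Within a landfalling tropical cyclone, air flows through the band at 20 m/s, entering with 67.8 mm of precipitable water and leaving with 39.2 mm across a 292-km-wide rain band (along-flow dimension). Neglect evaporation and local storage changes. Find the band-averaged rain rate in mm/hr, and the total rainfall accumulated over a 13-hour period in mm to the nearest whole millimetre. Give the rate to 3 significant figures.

R ≈ 7.05 mm/hr; total ≈ 92 mm

Column moisture flux per unit crosswind length is F = V × PW.
Inflow: F_in = 20 × 67.8 = 1356 mm·m/s
Outflow: F_out = 20 × 39.2 = 784 mm·m/s
Steady-state rate R = (F_in − F_out)/L = (1356 − 784) / 292000 m = 1.959e-03 mm/s.
R = 1.959e-03 × 3600 = 7.05 mm/hr.
Over 13 h: total = 7.05 × 13 = 91.65 ≈ 92 mm.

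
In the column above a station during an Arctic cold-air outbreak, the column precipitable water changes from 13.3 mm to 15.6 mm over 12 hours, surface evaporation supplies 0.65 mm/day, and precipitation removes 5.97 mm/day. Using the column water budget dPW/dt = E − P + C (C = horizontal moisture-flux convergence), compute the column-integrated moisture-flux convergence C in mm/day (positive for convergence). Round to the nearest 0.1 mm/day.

dPW/dt = (15.6 − 13.3) mm / (12/24 day) = +4.600 mm/day.
C = dPW/dt − E + P = (+4.600) − 0.65 + 5.97 = 9.9 mm/day.

C ≈ 9.9 mm/day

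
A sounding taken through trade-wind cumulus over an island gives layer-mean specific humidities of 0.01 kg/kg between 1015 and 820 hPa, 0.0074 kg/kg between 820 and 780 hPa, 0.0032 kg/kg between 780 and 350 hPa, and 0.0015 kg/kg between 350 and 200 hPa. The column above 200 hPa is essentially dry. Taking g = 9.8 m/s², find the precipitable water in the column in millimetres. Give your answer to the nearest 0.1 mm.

Precipitable water is the column-integrated vapour mass per unit area: PW = (1/g) Σ q̄ Δp, with q in kg/kg and Δp in Pa (1 kg/m² of water = 1 mm).
Layer 1015–820 hPa: Δp = 195 hPa = 19500 Pa, q̄ = 0.01 kg/kg → 0.01 × 19500 / 9.8 = 19.90 mm
Layer 820–780 hPa: Δp = 40 hPa = 4000 Pa, q̄ = 0.0074 kg/kg → 0.0074 × 4000 / 9.8 = 3.02 mm
Layer 780–350 hPa: Δp = 430 hPa = 43000 Pa, q̄ = 0.0032 kg/kg → 0.0032 × 43000 / 9.8 = 14.04 mm
Layer 350–200 hPa: Δp = 150 hPa = 15000 Pa, q̄ = 0.0015 kg/kg → 0.0015 × 15000 / 9.8 = 2.30 mm
PW = 19.90 + 3.02 + 14.04 + 2.30 = 39.26 ≈ 39.3 mm.

PW ≈ 39.3 mm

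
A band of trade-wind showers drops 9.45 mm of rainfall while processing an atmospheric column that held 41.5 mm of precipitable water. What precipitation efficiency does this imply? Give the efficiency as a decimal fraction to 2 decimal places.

ε = rainfall / PW = 9.45 / 41.5 = 0.23.

ε ≈ 0.23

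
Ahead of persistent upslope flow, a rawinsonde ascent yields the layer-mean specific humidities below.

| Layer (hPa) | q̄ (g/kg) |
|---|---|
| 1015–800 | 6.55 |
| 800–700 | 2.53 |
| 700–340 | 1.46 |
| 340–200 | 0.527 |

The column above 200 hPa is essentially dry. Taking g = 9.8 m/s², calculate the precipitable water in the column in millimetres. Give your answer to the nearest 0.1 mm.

PW ≈ 23.1 mm

Precipitable water is the column-integrated vapour mass per unit area: PW = (1/g) Σ q̄ Δp, with q in kg/kg and Δp in Pa (1 kg/m² of water = 1 mm).
Layer 1015–800 hPa: Δp = 215 hPa = 21500 Pa, q̄ = 0.00655 kg/kg → 0.00655 × 21500 / 9.8 = 14.37 mm
Layer 800–700 hPa: Δp = 100 hPa = 10000 Pa, q̄ = 0.00253 kg/kg → 0.00253 × 10000 / 9.8 = 2.58 mm
Layer 700–340 hPa: Δp = 360 hPa = 36000 Pa, q̄ = 0.00146 kg/kg → 0.00146 × 36000 / 9.8 = 5.36 mm
Layer 340–200 hPa: Δp = 140 hPa = 14000 Pa, q̄ = 0.000527 kg/kg → 0.000527 × 14000 / 9.8 = 0.75 mm
PW = 14.37 + 2.58 + 5.36 + 0.75 = 23.06 ≈ 23.1 mm.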